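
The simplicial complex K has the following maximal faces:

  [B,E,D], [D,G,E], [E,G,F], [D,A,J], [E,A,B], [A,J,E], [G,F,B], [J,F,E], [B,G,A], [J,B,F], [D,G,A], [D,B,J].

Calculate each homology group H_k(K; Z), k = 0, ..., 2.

We work with the vertex ordering A < B < D < E < F < G < J. The simplices of K, each written with vertices in increasing order, are:

  0-simplices (7): A, B, D, E, F, G, J
  1-simplices (18): AB, AD, AE, AG, AJ, BD, BE, BF, BG, BJ, DE, DG, DJ, EF, EG, EJ, FG, FJ
  2-simplices (12): ABE, ABG, ADG, ADJ, AEJ, BDE, BDJ, BFG, BFJ, DEG, EFG, EFJ

Hence C_0 ≅ Z^7, C_1 ≅ Z^18, C_2 ≅ Z^12.

The boundary map ∂_1: C_1 → C_0 maps an edge to its endpoints' difference, ∂[p,q] = q − p. For instance
  ∂BD = D − B.
This gives a 7×18 integer matrix of rank 6; reducing to Smith normal form yields diagonal entries (1,1,1,1,1,1).

Boundary ∂_2: C_2 → C_1 maps a triangle to the signed sum of its edges. For instance
  ∂BDE = DE − BE + BD,
  ∂BFG = FG − BG + BF.
The 18×12 boundary matrix has rank 12 and Smith normal form diag(1,1,1,1,1,1,1,1,1,1,1,2).

From H_k ≅ ker(∂_k) / im(∂_{k+1}) we obtain:

  H_0: rank C_0 − rank ∂_1 = 7 − 6 = 1, and the invariant factors of ∂_1 are all 1, so H_0 ≅ Z.
  H_1: rank ker ∂_1 − rank ∂_2 = (18 − 6) − 12 = 0, and ∂_2 has invariant factor 2 > 1, so H_1 ≅ Z/2Z.
  H_2: rank ker ∂_2 − rank ∂_3 = (12 − 12) − 0 = 0, and there is no ∂_3, so H_2 ≅ 0.

As a check, the Euler characteristic is 7 − 18 + 12 = 1, which agrees with 1 − 0 + 0 = 1.

H_0 ≅ Z,  H_1 ≅ Z/2Z,  H_2 = 0.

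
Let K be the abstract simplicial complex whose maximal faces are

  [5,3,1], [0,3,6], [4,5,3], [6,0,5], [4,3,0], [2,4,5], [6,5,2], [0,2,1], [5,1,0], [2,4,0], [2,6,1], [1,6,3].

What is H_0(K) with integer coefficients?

H_0 ≅ Z.

We work with the vertex ordering 0 < 1 < 2 < 3 < 4 < 5 < 6. The simplices of K, each written with vertices in increasing order, are:

  0-simplices (7): [0], [1], [2], [3], [4], [5], [6]
  1-simplices (18): [0,1], [0,2], [0,3], [0,4], [0,5], [0,6], [1,2], [1,3], [1,5], [1,6], [2,4], [2,5], [2,6], [3,4], [3,5], [3,6], [4,5], [5,6]
  2-simplices (12): [0,1,2], [0,1,5], [0,2,4], [0,3,4], [0,3,6], [0,5,6], [1,2,6], [1,3,5], [1,3,6], [2,4,5], [2,5,6], [3,4,5]

so the chain groups are C_0 ≅ Z^7, C_1 ≅ Z^18, C_2 ≅ Z^12.

∂_1: C_1 → C_0 sends each edge [p,q] (with p < q) to q − p. For instance
  ∂[0,1] = [1] − [0].
This gives a 7×18 integer matrix of rank 6; reducing to Smith normal form yields diagonal entries (1,1,1,1,1,1).

The boundary map ∂_2: C_2 → C_1 maps a triangle to the signed sum of its edges. For instance
  ∂[0,3,4] = [3,4] − [0,4] + [0,3],
  ∂[1,3,5] = [3,5] − [1,5] + [1,3].
The 18×12 boundary matrix has rank 12 and Smith normal form diag(1,1,1,1,1,1,1,1,1,1,1,2).

Now H_k = ker ∂_k / im ∂_{k+1}, so:

  H_0: rank C_0 − rank ∂_1 = 7 − 6 = 1, and the invariant factors of ∂_1 are all 1, so H_0 = Z.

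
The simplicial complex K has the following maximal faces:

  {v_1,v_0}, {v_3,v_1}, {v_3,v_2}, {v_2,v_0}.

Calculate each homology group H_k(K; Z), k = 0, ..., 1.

H_0 ≅ Z,  H_1 ≅ Z.

Fix the vertex order v_0 < v_1 < v_2 < v_3 and write every simplex with vertices in increasing order. Then dim K = 1 and the simplices of K are:

  0-simplices (4): [v_0], [v_1], [v_2], [v_3]
  1-simplices (4): [v_0,v_1], [v_0,v_2], [v_1,v_3], [v_2,v_3]

giving chain groups C_0 ≅ Z^4, C_1 ≅ Z^4.

Boundary ∂_1: C_1 → C_0 is given by ∂[p,q] = [q] − [p].
This gives a 4×4 integer matrix of rank 3; reducing to Smith normal form yields diagonal entries (1,1,1).

From H_k ≅ ker(∂_k) / im(∂_{k+1}) we obtain:

  H_0: rank C_0 − rank ∂_1 = 4 − 3 = 1, and the invariant factors of ∂_1 are all 1, so H_0 ≅ Z.
  H_1: rank ker ∂_1 − rank ∂_2 = (4 − 3) − 0 = 1, and there is no ∂_2, so H_1 ≅ Z.

(K is a triangulation of the circle S^1.)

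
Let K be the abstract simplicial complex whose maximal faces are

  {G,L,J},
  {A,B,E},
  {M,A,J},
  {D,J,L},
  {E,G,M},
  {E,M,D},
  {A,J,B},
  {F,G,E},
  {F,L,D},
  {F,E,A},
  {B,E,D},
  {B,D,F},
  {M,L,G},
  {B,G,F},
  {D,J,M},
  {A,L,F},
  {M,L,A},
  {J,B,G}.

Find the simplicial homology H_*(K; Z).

K has 9 vertices, 27 edges, 18 triangles.
rank ∂_0 = 0, rank ∂_1 = 8 ⇒ b_0 = 9 − 0 − 8 = 1; all invariant factors of ∂_1 are 1 so no torsion. So H_0 ≅ Z.
rank ∂_1 = 8, rank ∂_2 = 18 ⇒ b_1 = 27 − 8 − 18 = 1; ∂_2 has invariant factor(s) [2] giving torsion. So H_1 ≅ Z ⊕ Z/2.
rank ∂_2 = 18, rank ∂_3 = 0 ⇒ b_2 = 18 − 18 − 0 = 0. So H_2 ≅ 0.

H_0 ≅ Z,  H_1 ≅ Z ⊕ Z/2,  H_2 = 0.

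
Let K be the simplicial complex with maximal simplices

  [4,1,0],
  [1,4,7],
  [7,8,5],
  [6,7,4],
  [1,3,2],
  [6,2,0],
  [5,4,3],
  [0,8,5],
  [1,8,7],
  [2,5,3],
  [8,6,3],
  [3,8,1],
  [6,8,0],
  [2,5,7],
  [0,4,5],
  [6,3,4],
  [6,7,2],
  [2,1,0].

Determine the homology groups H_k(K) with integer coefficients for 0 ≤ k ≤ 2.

H_0 ≅ Z,  H_1 ≅ Z^2,  H_2 ≅ Z.

K has 9 vertices, 27 edges, 18 triangles.
rank ∂_0 = 0, rank ∂_1 = 8 ⇒ b_0 = 9 − 0 − 8 = 1; all invariant factors of ∂_1 are 1 so no torsion. So H_0 = Z.
rank ∂_1 = 8, rank ∂_2 = 17 ⇒ b_1 = 27 − 8 − 17 = 2; all invariant factors of ∂_2 are 1 so no torsion. So H_1 = Z^2.
rank ∂_2 = 17, rank ∂_3 = 0 ⇒ b_2 = 18 − 17 − 0 = 1. So H_2 = Z.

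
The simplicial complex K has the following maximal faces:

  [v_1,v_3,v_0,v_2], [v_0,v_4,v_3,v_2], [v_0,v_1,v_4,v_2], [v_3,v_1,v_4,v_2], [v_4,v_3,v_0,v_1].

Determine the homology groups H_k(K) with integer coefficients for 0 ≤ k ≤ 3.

We work with the vertex ordering v_0 < v_1 < v_2 < v_3 < v_4. The simplices of K, each written with vertices in increasing order, are:

  0-simplices (5): [v_0], [v_1], [v_2], [v_3], [v_4]
  1-simplices (10): [v_0,v_1], [v_0,v_2], [v_0,v_3], [v_0,v_4], [v_1,v_2], [v_1,v_3], [v_1,v_4], [v_2,v_3], [v_2,v_4], [v_3,v_4]
  2-simplices (10): [v_0,v_1,v_2], [v_0,v_1,v_3], [v_0,v_1,v_4], [v_0,v_2,v_3], [v_0,v_2,v_4], [v_0,v_3,v_4], [v_1,v_2,v_3], [v_1,v_2,v_4], [v_1,v_3,v_4], [v_2,v_3,v_4]
  3-simplices (5): [v_0,v_1,v_2,v_3], [v_0,v_1,v_2,v_4], [v_0,v_1,v_3,v_4], [v_0,v_2,v_3,v_4], [v_1,v_2,v_3,v_4]

giving chain groups C_0 ≅ Z^5, C_1 ≅ Z^10, C_2 ≅ Z^10, C_3 ≅ Z^5.

∂_1: C_1 → C_0 is given by ∂[p,q] = [q] − [p].
This gives a 5×10 integer matrix of rank 4; reducing to Smith normal form yields diagonal entries (1,1,1,1).

∂_2: C_2 → C_1 sends each 2-simplex [p,q,r] to [q,r] − [p,r] + [p,q]. For instance
  ∂[v_1,v_2,v_4] = [v_2,v_4] − [v_1,v_4] + [v_1,v_2],
  ∂[v_0,v_2,v_4] = [v_2,v_4] − [v_0,v_4] + [v_0,v_2].
The resulting 10×10 matrix has rank 6, and its Smith normal form has invariant factors (1,1,1,1,1,1).

∂_3: C_3 → C_2 sends each 3-simplex σ to the alternating sum Σ_i (−1)^i (σ with its i-th vertex removed). For instance
  ∂[v_0,v_2,v_3,v_4] = [v_2,v_3,v_4] − [v_0,v_3,v_4] + [v_0,v_2,v_4] − [v_0,v_2,v_3],
  ∂[v_0,v_1,v_2,v_3] = [v_1,v_2,v_3] − [v_0,v_2,v_3] + [v_0,v_1,v_3] − [v_0,v_1,v_2].
The resulting 10×5 matrix has rank 4, and its Smith normal form has invariant factors (1,1,1,1).

Now H_k = ker ∂_k / im ∂_{k+1}, so:

  H_0: rank C_0 − rank ∂_1 = 5 − 4 = 1, and the invariant factors of ∂_1 are all 1, so H_0 ≅ Z.
  H_1: rank ker ∂_1 − rank ∂_2 = (10 − 4) − 6 = 0, and the invariant factors of ∂_2 are all 1, so H_1 ≅ 0.
  H_2: rank ker ∂_2 − rank ∂_3 = (10 − 6) − 4 = 0, and the invariant factors of ∂_3 are all 1, so H_2 ≅ 0.
  H_3: rank ker ∂_3 − rank ∂_4 = (5 − 4) − 0 = 1, and there is no ∂_4, so H_3 ≅ Z.

As a check, the Euler characteristic is 5 − 10 + 10 − 5 = 0, which agrees with 1 − 0 + 0 − 1 = 0.
(K is a triangulation of the 3-sphere S^3.)

H_0 ≅ Z,  H_1 = 0,  H_2 = 0,  H_3 ≅ Z.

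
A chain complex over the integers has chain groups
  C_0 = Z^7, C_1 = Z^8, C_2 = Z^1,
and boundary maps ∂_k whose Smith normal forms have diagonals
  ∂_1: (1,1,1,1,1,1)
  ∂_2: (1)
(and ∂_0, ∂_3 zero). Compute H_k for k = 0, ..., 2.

H_0: b_0 = 7 − 0 − 6 = 1; torsion from ∂_1 factors > 1: none. So H_0 ≅ Z.
H_1: b_1 = 8 − 6 − 1 = 1; torsion from ∂_2 factors > 1: none. So H_1 ≅ Z.
H_2: b_2 = 1 − 1 − 0 = 0; torsion from ∂_3 factors > 1: none. So H_2 ≅ 0.

H_0 ≅ Z,  H_1 ≅ Z,  H_2 = 0.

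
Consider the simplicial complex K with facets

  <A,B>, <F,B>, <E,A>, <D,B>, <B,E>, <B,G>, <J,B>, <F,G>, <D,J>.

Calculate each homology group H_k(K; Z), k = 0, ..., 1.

Take the total order A < B < D < E < F < G < J on the vertex set. Then K (dimension 1) consists of the simplices:

  0-simplices (7): A, B, D, E, F, G, J
  1-simplices (9): AB, AE, BD, BE, BF, BG, BJ, DJ, FG

Hence C_0 ≅ Z^7, C_1 ≅ Z^9.

Boundary ∂_1: C_1 → C_0 is given by ∂[p,q] = [q] − [p]. For instance
  ∂BF = F − B.
The resulting 7×9 matrix has rank 6, and its Smith normal form has invariant factors (1,1,1,1,1,1).

From H_k ≅ ker(∂_k) / im(∂_{k+1}) we obtain:

  H_0: rank C_0 − rank ∂_1 = 7 − 6 = 1, and the invariant factors of ∂_1 are all 1, so H_0 ≅ Z.
  H_1: rank ker ∂_1 − rank ∂_2 = (9 − 6) − 0 = 3, and there is no ∂_2, so H_1 ≅ Z^3.

As a check, the Euler characteristic is 7 − 9 = -2, which agrees with 1 − 3 = -2.

H_0 = Z,  H_1 = Z^3.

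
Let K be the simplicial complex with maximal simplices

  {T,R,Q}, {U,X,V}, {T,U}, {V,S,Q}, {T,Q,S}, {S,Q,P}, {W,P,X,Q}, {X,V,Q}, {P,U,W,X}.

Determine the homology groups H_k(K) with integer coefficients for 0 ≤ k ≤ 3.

We work with the vertex ordering P < Q < R < S < T < U < V < W < X. The simplices of K, each written with vertices in increasing order, are:

  0-simplices (9): P, Q, R, S, T, U, V, W, X
  1-simplices (20): PQ, PS, PU, PW, PX, QR, QS, QT, QV, QW, QX, RT, ST, SV, TU, UV, UW, UX, VX, WX
  2-simplices (13): PQS, PQW, PQX, PUW, PUX, PWX, QRT, QST, QSV, QVX, QWX, UVX, UWX
  3-simplices (2): PQWX, PUWX

so the chain groups are C_0 ≅ Z^9, C_1 ≅ Z^20, C_2 ≅ Z^13, C_3 ≅ Z^2.

∂_1: C_1 → C_0 sends each edge [p,q] (with p < q) to q − p. For instance
  ∂RT = T − R.
The resulting 9×20 matrix has rank 8, and its Smith normal form has invariant factors (1,1,1,1,1,1,1,1).

The boundary map ∂_2: C_2 → C_1 maps a triangle to the signed sum of its edges. For instance
  ∂QRT = RT − QT + QR,
  ∂PUX = UX − PX + PU.
The resulting 20×13 matrix has rank 11, and its Smith normal form has invariant factors (1,1,1,1,1,1,1,1,1,1,1).

Boundary ∂_3: C_3 → C_2 sends each 3-simplex σ to the alternating sum Σ_i (−1)^i (σ with its i-th vertex removed). For instance
  ∂PQWX = QWX − PWX + PQX − PQW,
  ∂PUWX = UWX − PWX + PUX − PUW.
This gives a 13×2 integer matrix of rank 2; reducing to Smith normal form yields diagonal entries (1,1).

Now H_k = ker ∂_k / im ∂_{k+1}, so:

  H_0: rank C_0 − rank ∂_1 = 9 − 8 = 1, and the invariant factors of ∂_1 are all 1, so H_0 = Z.
  H_1: rank ker ∂_1 − rank ∂_2 = (20 − 8) − 11 = 1, and the invariant factors of ∂_2 are all 1, so H_1 = Z.
  H_2: rank ker ∂_2 − rank ∂_3 = (13 − 11) − 2 = 0, and the invariant factors of ∂_3 are all 1, so H_2 = 0.
  H_3: rank ker ∂_3 − rank ∂_4 = (2 − 2) − 0 = 0, and there is no ∂_4, so H_3 = 0.

H_0 ≅ Z,  H_1 ≅ Z,  H_2 = 0,  H_3 = 0.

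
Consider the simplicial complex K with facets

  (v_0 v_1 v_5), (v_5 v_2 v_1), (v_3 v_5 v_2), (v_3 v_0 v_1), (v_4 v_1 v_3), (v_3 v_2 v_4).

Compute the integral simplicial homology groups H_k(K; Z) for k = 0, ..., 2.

Fix the vertex order v_0 < v_1 < v_2 < v_3 < v_4 < v_5 and write every simplex with vertices in increasing order. Then dim K = 2 and the simplices of K are:

  0-simplices (6): [v_0], [v_1], [v_2], [v_3], [v_4], [v_5]
  1-simplices (12): [v_0,v_1], [v_0,v_3], [v_0,v_5], [v_1,v_2], [v_1,v_3], [v_1,v_4], [v_1,v_5], [v_2,v_3], [v_2,v_4], [v_2,v_5], [v_3,v_4], [v_3,v_5]
  2-simplices (6): [v_0,v_1,v_3], [v_0,v_1,v_5], [v_1,v_2,v_5], [v_1,v_3,v_4], [v_2,v_3,v_4], [v_2,v_3,v_5]

so the chain groups are C_0 ≅ Z^6, C_1 ≅ Z^12, C_2 ≅ Z^6.

∂_1: C_1 → C_0 sends each edge [p,q] (with p < q) to q − p.
The resulting 6×12 matrix has rank 5, and its Smith normal form has invariant factors (1,1,1,1,1).

The boundary map ∂_2: C_2 → C_1 maps a triangle to the signed sum of its edges. For instance
  ∂[v_0,v_1,v_5] = [v_1,v_5] − [v_0,v_5] + [v_0,v_1],
  ∂[v_2,v_3,v_4] = [v_3,v_4] − [v_2,v_4] + [v_2,v_3].
As a 12×6 matrix over Z this has rank 6, with invariant factors (1,1,1,1,1,1).

Now H_k = ker ∂_k / im ∂_{k+1}, so:

  H_0: rank C_0 − rank ∂_1 = 6 − 5 = 1, and the invariant factors of ∂_1 are all 1, so H_0 ≅ Z.
  H_1: rank ker ∂_1 − rank ∂_2 = (12 − 5) − 6 = 1, and the invariant factors of ∂_2 are all 1, so H_1 ≅ Z.
  H_2: rank ker ∂_2 − rank ∂_3 = (6 − 6) − 0 = 0, and there is no ∂_3, so H_2 ≅ 0.

H_0 ≅ Z,  H_1 ≅ Z,  H_2 = 0.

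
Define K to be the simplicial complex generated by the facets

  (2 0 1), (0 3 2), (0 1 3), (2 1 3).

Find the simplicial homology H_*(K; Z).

Order the vertices as 0 < 1 < 2 < 3. Listing each simplex with vertices in this order, K has dimension 2 with simplices:

  0-simplices (4): [0], [1], [2], [3]
  1-simplices (6): [0,1], [0,2], [0,3], [1,2], [1,3], [2,3]
  2-simplices (4): [0,1,2], [0,1,3], [0,2,3], [1,2,3]

Hence C_0 ≅ Z^4, C_1 ≅ Z^6, C_2 ≅ Z^4.

The boundary map ∂_1: C_1 → C_0 is given by ∂[p,q] = [q] − [p]. For instance
  ∂[1,2] = [2] − [1].
This gives a 4×6 integer matrix of rank 3; reducing to Smith normal form yields diagonal entries (1,1,1).

Boundary ∂_2: C_2 → C_1 maps a triangle to the signed sum of its edges. For instance
  ∂[0,1,2] = [1,2] − [0,2] + [0,1],
  ∂[0,2,3] = [2,3] − [0,3] + [0,2].
This gives a 6×4 integer matrix of rank 3; reducing to Smith normal form yields diagonal entries (1,1,1).

From H_k ≅ ker(∂_k) / im(∂_{k+1}) we obtain:

  H_0: rank C_0 − rank ∂_1 = 4 − 3 = 1, and the invariant factors of ∂_1 are all 1, so H_0 = Z.
  H_1: rank ker ∂_1 − rank ∂_2 = (6 − 3) − 3 = 0, and the invariant factors of ∂_2 are all 1, so H_1 = 0.
  H_2: rank ker ∂_2 − rank ∂_3 = (4 − 3) − 0 = 1, and there is no ∂_3, so H_2 = Z.

As a check, the Euler characteristic is 4 − 6 + 4 = 2, which agrees with 1 − 0 + 1 = 2.

H_0 ≅ Z,  H_1 = 0,  H_2 ≅ Z.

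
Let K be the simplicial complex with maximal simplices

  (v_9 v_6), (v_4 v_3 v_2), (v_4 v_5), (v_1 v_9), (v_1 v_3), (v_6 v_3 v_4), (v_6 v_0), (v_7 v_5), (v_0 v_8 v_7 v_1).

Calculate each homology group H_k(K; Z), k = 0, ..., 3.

Take the total order v_0 < v_1 < v_2 < v_3 < v_4 < v_5 < v_6 < v_7 < v_8 < v_9 on the vertex set. Then K (dimension 3) consists of the simplices:

  0-simplices (10): [v_0], [v_1], [v_2], [v_3], [v_4], [v_5], [v_6], [v_7], [v_8], [v_9]
  1-simplices (17): (17 of them)
  2-simplices (6): [v_0,v_1,v_7], [v_0,v_1,v_8], [v_0,v_7,v_8], [v_1,v_7,v_8], [v_2,v_3,v_4], [v_3,v_4,v_6]
  3-simplices (1): [v_0,v_1,v_7,v_8]

giving chain groups C_0 ≅ Z^10, C_1 ≅ Z^17, C_2 ≅ Z^6, C_3 ≅ Z^1.

∂_1: C_1 → C_0 maps an edge to its endpoints' difference, ∂[p,q] = q − p. For instance
  ∂[v_4,v_5] = [v_5] − [v_4].
As a 10×17 matrix over Z this has rank 9, with invariant factors (1,1,1,1,1,1,1,1,1).

The boundary map ∂_2: C_2 → C_1 acts by ∂[p,q,r] = [q,r] − [p,r] + [p,q]. For instance
  ∂[v_0,v_7,v_8] = [v_7,v_8] − [v_0,v_8] + [v_0,v_7],
  ∂[v_2,v_3,v_4] = [v_3,v_4] − [v_2,v_4] + [v_2,v_3].
The 17×6 boundary matrix has rank 5 and Smith normal form diag(1,1,1,1,1).

∂_3: C_3 → C_2 sends each 3-simplex σ to the alternating sum Σ_i (−1)^i (σ with its i-th vertex removed). For instance
  ∂[v_0,v_1,v_7,v_8] = [v_1,v_7,v_8] − [v_0,v_7,v_8] + [v_0,v_1,v_8] − [v_0,v_1,v_7].
The resulting 6×1 matrix has rank 1, and its Smith normal form has invariant factors (1).

Now H_k = ker ∂_k / im ∂_{k+1}, so:

  H_0: rank C_0 − rank ∂_1 = 10 − 9 = 1, and the invariant factors of ∂_1 are all 1, so H_0 ≅ Z.
  H_1: rank ker ∂_1 − rank ∂_2 = (17 − 9) − 5 = 3, and the invariant factors of ∂_2 are all 1, so H_1 ≅ Z^3.
  H_2: rank ker ∂_2 − rank ∂_3 = (6 − 5) − 1 = 0, and the invariant factors of ∂_3 are all 1, so H_2 ≅ 0.
  H_3: rank ker ∂_3 − rank ∂_4 = (1 − 1) − 0 = 0, and there is no ∂_4, so H_3 ≅ 0.

H_0 ≅ Z,  H_1 ≅ Z^3,  H_2 = 0,  H_3 = 0.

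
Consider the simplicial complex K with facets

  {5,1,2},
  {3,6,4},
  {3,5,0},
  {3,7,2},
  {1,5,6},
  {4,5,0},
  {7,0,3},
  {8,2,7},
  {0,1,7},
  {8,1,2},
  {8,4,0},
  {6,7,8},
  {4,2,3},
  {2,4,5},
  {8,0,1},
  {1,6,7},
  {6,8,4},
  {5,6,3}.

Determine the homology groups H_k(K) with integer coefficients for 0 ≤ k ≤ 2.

H_0 = Z,  H_1 = Z ⊕ Z/2Z,  H_2 = 0.

Take the total order 0 < 1 < 2 < 3 < 4 < 5 < 6 < 7 < 8 on the vertex set. Then K (dimension 2) consists of the simplices:

  0-simplices (9): [0], [1], [2], [3], [4], [5], [6], [7], [8]
  1-simplices (27): (27 of them)
  2-simplices (18): [0,1,7], [0,1,8], [0,3,5], [0,3,7], [0,4,5], [0,4,8], [1,2,5], [1,2,8], [1,5,6], [1,6,7], [2,3,4], [2,3,7], [2,4,5], [2,7,8], [3,4,6], [3,5,6], [4,6,8], [6,7,8]

so the chain groups are C_0 ≅ Z^9, C_1 ≅ Z^27, C_2 ≅ Z^18.

Boundary ∂_1: C_1 → C_0 sends each edge [p,q] (with p < q) to q − p. For instance
  ∂[2,3] = [3] − [2].
The 9×27 boundary matrix has rank 8 and Smith normal form diag(1,1,1,1,1,1,1,1).

Boundary ∂_2: C_2 → C_1 maps a triangle to the signed sum of its edges. For instance
  ∂[1,6,7] = [6,7] − [1,7] + [1,6],
  ∂[2,3,7] = [3,7] − [2,7] + [2,3].
The resulting 27×18 matrix has rank 18, and its Smith normal form has invariant factors (1,1,1,1,1,1,1,1,1,1,1,1,1,1,1,1,1,2).

From H_k ≅ ker(∂_k) / im(∂_{k+1}) we obtain:

  H_0: rank C_0 − rank ∂_1 = 9 − 8 = 1, and the invariant factors of ∂_1 are all 1, so H_0 ≅ Z.
  H_1: rank ker ∂_1 − rank ∂_2 = (27 − 8) − 18 = 1, and ∂_2 has invariant factor 2 > 1, so H_1 ≅ Z ⊕ Z/2Z.
  H_2: rank ker ∂_2 − rank ∂_3 = (18 − 18) − 0 = 0, and there is no ∂_3, so H_2 ≅ 0.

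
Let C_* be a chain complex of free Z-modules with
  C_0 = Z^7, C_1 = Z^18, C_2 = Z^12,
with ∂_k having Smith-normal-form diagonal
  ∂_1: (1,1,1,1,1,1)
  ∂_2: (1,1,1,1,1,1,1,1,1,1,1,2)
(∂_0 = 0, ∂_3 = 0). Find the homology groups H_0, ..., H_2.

H_0 ≅ Z,  H_1 ≅ Z_2,  H_2 = 0.

H_0: b_0 = 7 − 0 − 6 = 1; torsion from ∂_1 factors > 1: none. So H_0 ≅ Z.
H_1: b_1 = 18 − 6 − 12 = 0; torsion from ∂_2 factors > 1: [2]. So H_1 ≅ Z_2.
H_2: b_2 = 12 − 12 − 0 = 0; torsion from ∂_3 factors > 1: none. So H_2 ≅ 0.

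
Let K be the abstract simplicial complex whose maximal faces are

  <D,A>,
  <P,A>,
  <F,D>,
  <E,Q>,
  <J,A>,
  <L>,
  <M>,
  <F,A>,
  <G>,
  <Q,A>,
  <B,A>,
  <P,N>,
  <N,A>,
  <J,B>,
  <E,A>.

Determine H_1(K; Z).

H_1 = Z^4.

K has 12 vertices, 12 edges.
rank ∂_1 = 8, rank ∂_2 = 0 ⇒ b_1 = 12 − 8 − 0 = 4. So H_1 = Z^4.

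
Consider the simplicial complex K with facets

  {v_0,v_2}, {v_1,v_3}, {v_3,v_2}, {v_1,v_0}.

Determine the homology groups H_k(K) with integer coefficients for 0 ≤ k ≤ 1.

H_0 = Z,  H_1 = Z.

We work with the vertex ordering v_0 < v_1 < v_2 < v_3. The simplices of K, each written with vertices in increasing order, are:

  0-simplices (4): [v_0], [v_1], [v_2], [v_3]
  1-simplices (4): [v_0,v_1], [v_0,v_2], [v_1,v_3], [v_2,v_3]

giving chain groups C_0 ≅ Z^4, C_1 ≅ Z^4.

Boundary ∂_1: C_1 → C_0 is given by ∂[p,q] = [q] − [p]. For instance
  ∂[v_2,v_3] = [v_3] − [v_2].
The 4×4 boundary matrix has rank 3 and Smith normal form diag(1,1,1).

Now H_k = ker ∂_k / im ∂_{k+1}, so:

  H_0: rank C_0 − rank ∂_1 = 4 − 3 = 1, and the invariant factors of ∂_1 are all 1, so H_0 = Z.
  H_1: rank ker ∂_1 − rank ∂_2 = (4 − 3) − 0 = 1, and there is no ∂_2, so H_1 = Z.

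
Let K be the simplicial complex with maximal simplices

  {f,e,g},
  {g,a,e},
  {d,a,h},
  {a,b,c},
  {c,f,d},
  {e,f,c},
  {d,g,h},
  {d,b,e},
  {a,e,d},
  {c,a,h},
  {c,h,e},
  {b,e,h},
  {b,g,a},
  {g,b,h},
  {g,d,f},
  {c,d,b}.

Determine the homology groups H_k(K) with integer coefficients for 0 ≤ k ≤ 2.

H_0 ≅ Z,  H_1 ≅ Z^2,  H_2 ≅ Z.

We work with the vertex ordering a < b < c < d < e < f < g < h. The simplices of K, each written with vertices in increasing order, are:

  0-simplices (8): a, b, c, d, e, f, g, h
  1-simplices (24): ab, ac, ad, ae, ag, ah, bc, bd, be, bg, bh, cd, ce, cf, ch, de, df, dg, dh, ef, eg, eh, fg, gh
  2-simplices (16): abc, abg, ach, ade, adh, aeg, bcd, bde, beh, bgh, cdf, cef, ceh, dfg, dgh, efg

Hence C_0 ≅ Z^8, C_1 ≅ Z^24, C_2 ≅ Z^16.

Boundary ∂_1: C_1 → C_0 maps an edge to its endpoints' difference, ∂[p,q] = q − p. For instance
  ∂ae = e − a.
This gives a 8×24 integer matrix of rank 7; reducing to Smith normal form yields diagonal entries (1,1,1,1,1,1,1).

∂_2: C_2 → C_1 acts by ∂[p,q,r] = [q,r] − [p,r] + [p,q]. For instance
  ∂cef = ef − cf + ce,
  ∂adh = dh − ah + ad.
As a 24×16 matrix over Z this has rank 15, with invariant factors (1,1,1,1,1,1,1,1,1,1,1,1,1,1,1).

Computing H_k = (kernel of ∂_k) / (image of ∂_{k+1}):

  H_0: rank C_0 − rank ∂_1 = 8 − 7 = 1, and the invariant factors of ∂_1 are all 1, so H_0 = Z.
  H_1: rank ker ∂_1 − rank ∂_2 = (24 − 7) − 15 = 2, and the invariant factors of ∂_2 are all 1, so H_1 = Z^2.
  H_2: rank ker ∂_2 − rank ∂_3 = (16 − 15) − 0 = 1, and there is no ∂_3, so H_2 = Z.

(K is a triangulation of the torus T^2.)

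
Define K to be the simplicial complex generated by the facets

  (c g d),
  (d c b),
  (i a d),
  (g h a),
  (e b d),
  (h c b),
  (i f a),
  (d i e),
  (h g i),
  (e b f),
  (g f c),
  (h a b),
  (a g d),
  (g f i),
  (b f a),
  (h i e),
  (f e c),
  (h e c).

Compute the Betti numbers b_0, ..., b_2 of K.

Order the vertices as a < b < c < d < e < f < g < h < i. Listing each simplex with vertices in this order, K has dimension 2 with simplices:

  0-simplices (9): a, b, c, d, e, f, g, h, i
  1-simplices (27): ab, ad, af, ag, ah, ai, bc, bd, be, bf, bh, cd, ce, cf, cg, ch, de, dg, di, ef, eh, ei, fg, fi, gh, gi, hi
  2-simplices (18): abf, abh, adg, adi, afi, agh, bcd, bch, bde, bef, cdg, cef, ceh, cfg, dei, ehi, fgi, ghi

so the chain groups are C_0 ≅ Z^9, C_1 ≅ Z^27, C_2 ≅ Z^18.

∂_1: C_1 → C_0 is given by ∂[p,q] = [q] − [p]. For instance
  ∂ah = h − a.
As a 9×27 matrix over Z this has rank 8, with invariant factors (1,1,1,1,1,1,1,1).

Boundary ∂_2: C_2 → C_1 maps a triangle to the signed sum of its edges. For instance
  ∂abf = bf − af + ab,
  ∂afi = fi − ai + af.
The 27×18 boundary matrix has rank 18 and Smith normal form diag(1,1,1,1,1,1,1,1,1,1,1,1,1,1,1,1,1,2).

Now H_k = ker ∂_k / im ∂_{k+1}, so:

  H_0: rank C_0 − rank ∂_1 = 9 − 8 = 1, and the invariant factors of ∂_1 are all 1, so H_0 ≅ Z.
  H_1: rank ker ∂_1 − rank ∂_2 = (27 − 8) − 18 = 1, and ∂_2 has invariant factor 2 > 1, so H_1 ≅ Z × Z/2.
  H_2: rank ker ∂_2 − rank ∂_3 = (18 − 18) − 0 = 0, and there is no ∂_3, so H_2 ≅ 0.

Hence the Betti numbers are b_0 = 1, b_1 = 1, b_2 = 0.

b_0 = 1, b_1 = 1, b_2 = 0.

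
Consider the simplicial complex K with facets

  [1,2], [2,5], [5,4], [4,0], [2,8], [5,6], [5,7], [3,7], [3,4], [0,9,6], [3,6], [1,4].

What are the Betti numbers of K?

Fix the vertex order 0 < 1 < 2 < 3 < 4 < 5 < 6 < 7 < 8 < 9 and write every simplex with vertices in increasing order. Then dim K = 2 and the simplices of K are:

  0-simplices (10): [0], [1], [2], [3], [4], [5], [6], [7], [8], [9]
  1-simplices (14): [0,4], [0,6], [0,9], [1,2], [1,4], [2,5], [2,8], [3,4], [3,6], [3,7], [4,5], [5,6], [5,7], [6,9]
  2-simplices (1): [0,6,9]

giving chain groups C_0 ≅ Z^10, C_1 ≅ Z^14, C_2 ≅ Z^1.

Boundary ∂_1: C_1 → C_0 sends each edge [p,q] (with p < q) to q − p.
The resulting 10×14 matrix has rank 9, and its Smith normal form has invariant factors (1,1,1,1,1,1,1,1,1).

The boundary map ∂_2: C_2 → C_1 maps a triangle to the signed sum of its edges. For instance
  ∂[0,6,9] = [6,9] − [0,9] + [0,6].
The resulting 14×1 matrix has rank 1, and its Smith normal form has invariant factors (1).

Now H_k = ker ∂_k / im ∂_{k+1}, so:

  H_0: rank C_0 − rank ∂_1 = 10 − 9 = 1, and the invariant factors of ∂_1 are all 1, so H_0 = Z.
  H_1: rank ker ∂_1 − rank ∂_2 = (14 − 9) − 1 = 4, and the invariant factors of ∂_2 are all 1, so H_1 = Z^4.
  H_2: rank ker ∂_2 − rank ∂_3 = (1 − 1) − 0 = 0, and there is no ∂_3, so H_2 = 0.

Hence the Betti numbers are b_0 = 1, b_1 = 4, b_2 = 0.

b_0 = 1, b_1 = 4, b_2 = 0.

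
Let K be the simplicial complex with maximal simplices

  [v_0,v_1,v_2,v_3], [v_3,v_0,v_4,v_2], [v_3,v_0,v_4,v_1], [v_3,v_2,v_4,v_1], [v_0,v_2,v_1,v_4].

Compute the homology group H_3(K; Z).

H_3 ≅ Z.

Order the vertices as v_0 < v_1 < v_2 < v_3 < v_4. Listing each simplex with vertices in this order, K has dimension 3 with simplices:

  0-simplices (5): [v_0], [v_1], [v_2], [v_3], [v_4]
  1-simplices (10): [v_0,v_1], [v_0,v_2], [v_0,v_3], [v_0,v_4], [v_1,v_2], [v_1,v_3], [v_1,v_4], [v_2,v_3], [v_2,v_4], [v_3,v_4]
  2-simplices (10): [v_0,v_1,v_2], [v_0,v_1,v_3], [v_0,v_1,v_4], [v_0,v_2,v_3], [v_0,v_2,v_4], [v_0,v_3,v_4], [v_1,v_2,v_3], [v_1,v_2,v_4], [v_1,v_3,v_4], [v_2,v_3,v_4]
  3-simplices (5): [v_0,v_1,v_2,v_3], [v_0,v_1,v_2,v_4], [v_0,v_1,v_3,v_4], [v_0,v_2,v_3,v_4], [v_1,v_2,v_3,v_4]

so the chain groups are C_0 ≅ Z^5, C_1 ≅ Z^10, C_2 ≅ Z^10, C_3 ≅ Z^5.

The boundary map ∂_1: C_1 → C_0 sends each edge [p,q] (with p < q) to q − p.
The 5×10 boundary matrix has rank 4 and Smith normal form diag(1,1,1,1).

The boundary map ∂_2: C_2 → C_1 sends each 2-simplex [p,q,r] to [q,r] − [p,r] + [p,q]. For instance
  ∂[v_1,v_2,v_3] = [v_2,v_3] − [v_1,v_3] + [v_1,v_2],
  ∂[v_0,v_2,v_4] = [v_2,v_4] − [v_0,v_4] + [v_0,v_2].
This gives a 10×10 integer matrix of rank 6; reducing to Smith normal form yields diagonal entries (1,1,1,1,1,1).

The boundary map ∂_3: C_3 → C_2 sends each 3-simplex σ to the alternating sum Σ_i (−1)^i (σ with its i-th vertex removed). For instance
  ∂[v_0,v_1,v_3,v_4] = [v_1,v_3,v_4] − [v_0,v_3,v_4] + [v_0,v_1,v_4] − [v_0,v_1,v_3],
  ∂[v_1,v_2,v_3,v_4] = [v_2,v_3,v_4] − [v_1,v_3,v_4] + [v_1,v_2,v_4] − [v_1,v_2,v_3].
The 10×5 boundary matrix has rank 4 and Smith normal form diag(1,1,1,1).

Computing H_k = (kernel of ∂_k) / (image of ∂_{k+1}):

  H_3: rank ker ∂_3 − rank ∂_4 = (5 − 4) − 0 = 1, and there is no ∂_4, so H_3 ≅ Z.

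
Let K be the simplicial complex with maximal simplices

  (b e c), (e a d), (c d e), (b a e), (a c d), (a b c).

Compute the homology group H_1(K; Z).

H_1 = 0.

K has 5 vertices, 9 edges, 6 triangles.
rank ∂_1 = 4, rank ∂_2 = 5 ⇒ b_1 = 9 − 4 − 5 = 0; all invariant factors of ∂_2 are 1 so no torsion. So H_1 ≅ 0.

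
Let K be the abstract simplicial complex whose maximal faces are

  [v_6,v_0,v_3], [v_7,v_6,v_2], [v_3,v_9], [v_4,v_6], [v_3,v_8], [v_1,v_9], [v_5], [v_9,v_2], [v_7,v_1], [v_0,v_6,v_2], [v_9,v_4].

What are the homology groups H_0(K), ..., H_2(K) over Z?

H_0 = Z^2,  H_1 = Z^3,  H_2 = 0.

Fix the vertex order v_0 < v_1 < v_2 < v_3 < v_4 < v_5 < v_6 < v_7 < v_8 < v_9 and write every simplex with vertices in increasing order. Then dim K = 2 and the simplices of K are:

  0-simplices (10): [v_0], [v_1], [v_2], [v_3], [v_4], [v_5], [v_6], [v_7], [v_8], [v_9]
  1-simplices (14): [v_0,v_2], [v_0,v_3], [v_0,v_6], [v_1,v_7], [v_1,v_9], [v_2,v_6], [v_2,v_7], [v_2,v_9], [v_3,v_6], [v_3,v_8], [v_3,v_9], [v_4,v_6], [v_4,v_9], [v_6,v_7]
  2-simplices (3): [v_0,v_2,v_6], [v_0,v_3,v_6], [v_2,v_6,v_7]

giving chain groups C_0 ≅ Z^10, C_1 ≅ Z^14, C_2 ≅ Z^3.

The boundary map ∂_1: C_1 → C_0 sends each edge [p,q] (with p < q) to q − p.
This gives a 10×14 integer matrix of rank 8; reducing to Smith normal form yields diagonal entries (1,1,1,1,1,1,1,1).

The boundary map ∂_2: C_2 → C_1 maps a triangle to the signed sum of its edges. For instance
  ∂[v_0,v_2,v_6] = [v_2,v_6] − [v_0,v_6] + [v_0,v_2],
  ∂[v_2,v_6,v_7] = [v_6,v_7] − [v_2,v_7] + [v_2,v_6].
As a 14×3 matrix over Z this has rank 3, with invariant factors (1,1,1).

Reading off H_k = ker ∂_k / im ∂_{k+1}:

  H_0: rank C_0 − rank ∂_1 = 10 − 8 = 2, and the invariant factors of ∂_1 are all 1, so H_0 = Z^2.
  H_1: rank ker ∂_1 − rank ∂_2 = (14 − 8) − 3 = 3, and the invariant factors of ∂_2 are all 1, so H_1 = Z^3.
  H_2: rank ker ∂_2 − rank ∂_3 = (3 − 3) − 0 = 0, and there is no ∂_3, so H_2 = 0.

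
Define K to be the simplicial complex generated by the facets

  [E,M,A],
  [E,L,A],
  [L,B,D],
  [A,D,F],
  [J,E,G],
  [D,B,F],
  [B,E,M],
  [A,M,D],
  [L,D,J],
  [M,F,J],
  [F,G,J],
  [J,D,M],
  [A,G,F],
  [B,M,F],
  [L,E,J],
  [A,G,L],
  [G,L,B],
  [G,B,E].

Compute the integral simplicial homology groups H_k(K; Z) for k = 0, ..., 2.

K has 9 vertices, 27 edges, 18 triangles.
rank ∂_0 = 0, rank ∂_1 = 8 ⇒ b_0 = 9 − 0 − 8 = 1; all invariant factors of ∂_1 are 1 so no torsion. So H_0 = Z.
rank ∂_1 = 8, rank ∂_2 = 18 ⇒ b_1 = 27 − 8 − 18 = 1; ∂_2 has invariant factor(s) [2] giving torsion. So H_1 = Z × Z/2.
rank ∂_2 = 18, rank ∂_3 = 0 ⇒ b_2 = 18 − 18 − 0 = 0. So H_2 = 0.

H_0 ≅ Z,  H_1 ≅ Z × Z/2,  H_2 = 0.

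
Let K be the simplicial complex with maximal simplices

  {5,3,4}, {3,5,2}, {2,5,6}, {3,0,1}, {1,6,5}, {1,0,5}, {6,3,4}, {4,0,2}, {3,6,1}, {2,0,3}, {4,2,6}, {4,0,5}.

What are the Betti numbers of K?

b_0 = 1, b_1 = 0, b_2 = 0.

We work with the vertex ordering 0 < 1 < 2 < 3 < 4 < 5 < 6. The simplices of K, each written with vertices in increasing order, are:

  0-simplices (7): [0], [1], [2], [3], [4], [5], [6]
  1-simplices (18): [0,1], [0,2], [0,3], [0,4], [0,5], [1,3], [1,5], [1,6], [2,3], [2,4], [2,5], [2,6], [3,4], [3,5], [3,6], [4,5], [4,6], [5,6]
  2-simplices (12): [0,1,3], [0,1,5], [0,2,3], [0,2,4], [0,4,5], [1,3,6], [1,5,6], [2,3,5], [2,4,6], [2,5,6], [3,4,5], [3,4,6]

so the chain groups are C_0 ≅ Z^7, C_1 ≅ Z^18, C_2 ≅ Z^12.

∂_1: C_1 → C_0 sends each edge [p,q] (with p < q) to q − p. For instance
  ∂[1,6] = [6] − [1].
This gives a 7×18 integer matrix of rank 6; reducing to Smith normal form yields diagonal entries (1,1,1,1,1,1).

The boundary map ∂_2: C_2 → C_1 maps a triangle to the signed sum of its edges. For instance
  ∂[0,1,3] = [1,3] − [0,3] + [0,1],
  ∂[0,1,5] = [1,5] − [0,5] + [0,1].
As a 18×12 matrix over Z this has rank 12, with invariant factors (1,1,1,1,1,1,1,1,1,1,1,2).

Computing H_k = (kernel of ∂_k) / (image of ∂_{k+1}):

  H_0: rank C_0 − rank ∂_1 = 7 − 6 = 1, and the invariant factors of ∂_1 are all 1, so H_0 = Z.
  H_1: rank ker ∂_1 − rank ∂_2 = (18 − 6) − 12 = 0, and ∂_2 has invariant factor 2 > 1, so H_1 = Z/2.
  H_2: rank ker ∂_2 − rank ∂_3 = (12 − 12) − 0 = 0, and there is no ∂_3, so H_2 = 0.

Hence the Betti numbers are b_0 = 1, b_1 = 0, b_2 = 0.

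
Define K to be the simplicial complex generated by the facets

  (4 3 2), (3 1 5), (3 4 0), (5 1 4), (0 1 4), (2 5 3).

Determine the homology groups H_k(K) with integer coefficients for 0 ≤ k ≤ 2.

H_0 ≅ Z,  H_1 ≅ Z,  H_2 = 0.

K has 6 vertices, 12 edges, 6 triangles.
rank ∂_0 = 0, rank ∂_1 = 5 ⇒ b_0 = 6 − 0 − 5 = 1; all invariant factors of ∂_1 are 1 so no torsion. So H_0 = Z.
rank ∂_1 = 5, rank ∂_2 = 6 ⇒ b_1 = 12 − 5 − 6 = 1; all invariant factors of ∂_2 are 1 so no torsion. So H_1 = Z.
rank ∂_2 = 6, rank ∂_3 = 0 ⇒ b_2 = 6 − 6 − 0 = 0. So H_2 = 0.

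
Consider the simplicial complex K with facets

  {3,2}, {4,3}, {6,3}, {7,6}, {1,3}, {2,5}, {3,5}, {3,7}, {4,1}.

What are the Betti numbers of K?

K has 7 vertices, 9 edges.
rank ∂_0 = 0, rank ∂_1 = 6 ⇒ b_0 = 7 − 0 − 6 = 1; all invariant factors of ∂_1 are 1 so no torsion. So H_0 ≅ Z.
rank ∂_1 = 6, rank ∂_2 = 0 ⇒ b_1 = 9 − 6 − 0 = 3. So H_1 ≅ Z^3.

b_0 = 1, b_1 = 3.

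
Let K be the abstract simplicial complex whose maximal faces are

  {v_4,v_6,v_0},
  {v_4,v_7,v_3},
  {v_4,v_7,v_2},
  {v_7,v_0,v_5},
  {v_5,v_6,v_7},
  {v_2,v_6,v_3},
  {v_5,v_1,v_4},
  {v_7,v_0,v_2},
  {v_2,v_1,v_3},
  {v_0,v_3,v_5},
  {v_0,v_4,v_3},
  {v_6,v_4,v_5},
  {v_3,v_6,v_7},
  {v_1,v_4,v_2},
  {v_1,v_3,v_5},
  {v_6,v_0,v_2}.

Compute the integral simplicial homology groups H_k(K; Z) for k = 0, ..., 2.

H_0 ≅ Z,  H_1 ≅ Z^2,  H_2 ≅ Z.

Take the total order v_0 < v_1 < v_2 < v_3 < v_4 < v_5 < v_6 < v_7 on the vertex set. Then K (dimension 2) consists of the simplices:

  0-simplices (8): [v_0], [v_1], [v_2], [v_3], [v_4], [v_5], [v_6], [v_7]
  1-simplices (24): (24 of them)
  2-simplices (16): (16 of them)

so the chain groups are C_0 ≅ Z^8, C_1 ≅ Z^24, C_2 ≅ Z^16.

Boundary ∂_1: C_1 → C_0 maps an edge to its endpoints' difference, ∂[p,q] = q − p. For instance
  ∂[v_6,v_7] = [v_7] − [v_6].
This gives a 8×24 integer matrix of rank 7; reducing to Smith normal form yields diagonal entries (1,1,1,1,1,1,1).

∂_2: C_2 → C_1 acts by ∂[p,q,r] = [q,r] − [p,r] + [p,q]. For instance
  ∂[v_0,v_3,v_5] = [v_3,v_5] − [v_0,v_5] + [v_0,v_3],
  ∂[v_2,v_4,v_7] = [v_4,v_7] − [v_2,v_7] + [v_2,v_4].
As a 24×16 matrix over Z this has rank 15, with invariant factors (1,1,1,1,1,1,1,1,1,1,1,1,1,1,1).

From H_k ≅ ker(∂_k) / im(∂_{k+1}) we obtain:

  H_0: rank C_0 − rank ∂_1 = 8 − 7 = 1, and the invariant factors of ∂_1 are all 1, so H_0 = Z.
  H_1: rank ker ∂_1 − rank ∂_2 = (24 − 7) − 15 = 2, and the invariant factors of ∂_2 are all 1, so H_1 = Z^2.
  H_2: rank ker ∂_2 − rank ∂_3 = (16 − 15) − 0 = 1, and there is no ∂_3, so H_2 = Z.

As a check, the Euler characteristic is 8 − 24 + 16 = 0, which agrees with 1 − 2 + 1 = 0.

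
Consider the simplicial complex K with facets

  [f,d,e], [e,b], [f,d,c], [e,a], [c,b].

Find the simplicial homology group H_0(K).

We work with the vertex ordering a < b < c < d < e < f. The simplices of K, each written with vertices in increasing order, are:

  0-simplices (6): a, b, c, d, e, f
  1-simplices (8): ae, bc, be, cd, cf, de, df, ef
  2-simplices (2): cdf, def

Hence C_0 ≅ Z^6, C_1 ≅ Z^8, C_2 ≅ Z^2.

The boundary map ∂_1: C_1 → C_0 is given by ∂[p,q] = [q] − [p]. For instance
  ∂df = f − d.
The resulting 6×8 matrix has rank 5, and its Smith normal form has invariant factors (1,1,1,1,1).

The boundary map ∂_2: C_2 → C_1 sends each 2-simplex [p,q,r] to [q,r] − [p,r] + [p,q]. For instance
  ∂cdf = df − cf + cd,
  ∂def = ef − df + de.
The 8×2 boundary matrix has rank 2 and Smith normal form diag(1,1).

Computing H_k = (kernel of ∂_k) / (image of ∂_{k+1}):

  H_0: rank C_0 − rank ∂_1 = 6 − 5 = 1, and the invariant factors of ∂_1 are all 1, so H_0 ≅ Z.

H_0 ≅ Z.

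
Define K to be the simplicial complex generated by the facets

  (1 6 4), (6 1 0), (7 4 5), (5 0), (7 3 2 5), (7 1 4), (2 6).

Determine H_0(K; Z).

H_0 ≅ Z.

We work with the vertex ordering 0 < 1 < 2 < 3 < 4 < 5 < 6 < 7. The simplices of K, each written with vertices in increasing order, are:

  0-simplices (8): [0], [1], [2], [3], [4], [5], [6], [7]
  1-simplices (16): [0,1], [0,5], [0,6], [1,4], [1,6], [1,7], [2,3], [2,5], [2,6], [2,7], [3,5], [3,7], [4,5], [4,6], [4,7], [5,7]
  2-simplices (8): [0,1,6], [1,4,6], [1,4,7], [2,3,5], [2,3,7], [2,5,7], [3,5,7], [4,5,7]
  3-simplices (1): [2,3,5,7]

Hence C_0 ≅ Z^8, C_1 ≅ Z^16, C_2 ≅ Z^8, C_3 ≅ Z^1.

The boundary map ∂_1: C_1 → C_0 is given by ∂[p,q] = [q] − [p]. For instance
  ∂[3,5] = [5] − [3].
This gives a 8×16 integer matrix of rank 7; reducing to Smith normal form yields diagonal entries (1,1,1,1,1,1,1).

∂_2: C_2 → C_1 acts by ∂[p,q,r] = [q,r] − [p,r] + [p,q]. For instance
  ∂[2,3,7] = [3,7] − [2,7] + [2,3],
  ∂[0,1,6] = [1,6] − [0,6] + [0,1].
The resulting 16×8 matrix has rank 7, and its Smith normal form has invariant factors (1,1,1,1,1,1,1).

Boundary ∂_3: C_3 → C_2 sends each 3-simplex σ to the alternating sum Σ_i (−1)^i (σ with its i-th vertex removed). For instance
  ∂[2,3,5,7] = [3,5,7] − [2,5,7] + [2,3,7] − [2,3,5].
The resulting 8×1 matrix has rank 1, and its Smith normal form has invariant factors (1).

Now H_k = ker ∂_k / im ∂_{k+1}, so:

  H_0: rank C_0 − rank ∂_1 = 8 − 7 = 1, and the invariant factors of ∂_1 are all 1, so H_0 = Z.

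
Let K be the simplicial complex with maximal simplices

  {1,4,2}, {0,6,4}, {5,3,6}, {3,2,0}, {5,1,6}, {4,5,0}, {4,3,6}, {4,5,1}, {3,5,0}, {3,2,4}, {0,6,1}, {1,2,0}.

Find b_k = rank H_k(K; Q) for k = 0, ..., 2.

b_0 = 1, b_1 = 0, b_2 = 0.

Fix the vertex order 0 < 1 < 2 < 3 < 4 < 5 < 6 and write every simplex with vertices in increasing order. Then dim K = 2 and the simplices of K are:

  0-simplices (7): [0], [1], [2], [3], [4], [5], [6]
  1-simplices (18): [0,1], [0,2], [0,3], [0,4], [0,5], [0,6], [1,2], [1,4], [1,5], [1,6], [2,3], [2,4], [3,4], [3,5], [3,6], [4,5], [4,6], [5,6]
  2-simplices (12): [0,1,2], [0,1,6], [0,2,3], [0,3,5], [0,4,5], [0,4,6], [1,2,4], [1,4,5], [1,5,6], [2,3,4], [3,4,6], [3,5,6]

so the chain groups are C_0 ≅ Z^7, C_1 ≅ Z^18, C_2 ≅ Z^12.

Boundary ∂_1: C_1 → C_0 maps an edge to its endpoints' difference, ∂[p,q] = q − p.
As a 7×18 matrix over Z this has rank 6, with invariant factors (1,1,1,1,1,1).

The boundary map ∂_2: C_2 → C_1 sends each 2-simplex [p,q,r] to [q,r] − [p,r] + [p,q]. For instance
  ∂[0,2,3] = [2,3] − [0,3] + [0,2],
  ∂[1,4,5] = [4,5] − [1,5] + [1,4].
As a 18×12 matrix over Z this has rank 12, with invariant factors (1,1,1,1,1,1,1,1,1,1,1,2).

Computing H_k = (kernel of ∂_k) / (image of ∂_{k+1}):

  H_0: rank C_0 − rank ∂_1 = 7 − 6 = 1, and the invariant factors of ∂_1 are all 1, so H_0 = Z.
  H_1: rank ker ∂_1 − rank ∂_2 = (18 − 6) − 12 = 0, and ∂_2 has invariant factor 2 > 1, so H_1 = Z/2.
  H_2: rank ker ∂_2 − rank ∂_3 = (12 − 12) − 0 = 0, and there is no ∂_3, so H_2 = 0.

As a check, the Euler characteristic is 7 − 18 + 12 = 1, which agrees with 1 − 0 + 0 = 1.

Hence the Betti numbers are b_0 = 1, b_1 = 0, b_2 = 0.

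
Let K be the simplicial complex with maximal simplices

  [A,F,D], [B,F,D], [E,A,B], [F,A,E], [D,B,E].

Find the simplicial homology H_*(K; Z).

K has 5 vertices, 10 edges, 5 triangles.
rank ∂_0 = 0, rank ∂_1 = 4 ⇒ b_0 = 5 − 0 − 4 = 1; all invariant factors of ∂_1 are 1 so no torsion. So H_0 = Z.
rank ∂_1 = 4, rank ∂_2 = 5 ⇒ b_1 = 10 − 4 − 5 = 1; all invariant factors of ∂_2 are 1 so no torsion. So H_1 = Z.
rank ∂_2 = 5, rank ∂_3 = 0 ⇒ b_2 = 5 − 5 − 0 = 0. So H_2 = 0.

H_0 ≅ Z,  H_1 ≅ Z,  H_2 = 0.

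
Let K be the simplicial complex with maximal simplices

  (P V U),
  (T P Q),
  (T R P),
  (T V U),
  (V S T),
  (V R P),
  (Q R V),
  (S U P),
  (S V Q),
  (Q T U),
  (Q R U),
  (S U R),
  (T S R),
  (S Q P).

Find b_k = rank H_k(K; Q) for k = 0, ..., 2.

b_0 = 1, b_1 = 2, b_2 = 1.

K has 7 vertices, 21 edges, 14 triangles.
rank ∂_0 = 0, rank ∂_1 = 6 ⇒ b_0 = 7 − 0 − 6 = 1; all invariant factors of ∂_1 are 1 so no torsion. So H_0 ≅ Z.
rank ∂_1 = 6, rank ∂_2 = 13 ⇒ b_1 = 21 − 6 − 13 = 2; all invariant factors of ∂_2 are 1 so no torsion. So H_1 ≅ Z^2.
rank ∂_2 = 13, rank ∂_3 = 0 ⇒ b_2 = 14 − 13 − 0 = 1. So H_2 ≅ Z.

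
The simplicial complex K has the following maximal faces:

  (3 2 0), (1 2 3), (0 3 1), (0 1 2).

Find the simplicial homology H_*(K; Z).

Order the vertices as 0 < 1 < 2 < 3. Listing each simplex with vertices in this order, K has dimension 2 with simplices:

  0-simplices (4): [0], [1], [2], [3]
  1-simplices (6): [0,1], [0,2], [0,3], [1,2], [1,3], [2,3]
  2-simplices (4): [0,1,2], [0,1,3], [0,2,3], [1,2,3]

so the chain groups are C_0 ≅ Z^4, C_1 ≅ Z^6, C_2 ≅ Z^4.

The boundary map ∂_1: C_1 → C_0 sends each edge [p,q] (with p < q) to q − p. For instance
  ∂[0,1] = [1] − [0].
This gives a 4×6 integer matrix of rank 3; reducing to Smith normal form yields diagonal entries (1,1,1).

∂_2: C_2 → C_1 sends each 2-simplex [p,q,r] to [q,r] − [p,r] + [p,q]. For instance
  ∂[0,1,2] = [1,2] − [0,2] + [0,1],
  ∂[0,1,3] = [1,3] − [0,3] + [0,1].
As a 6×4 matrix over Z this has rank 3, with invariant factors (1,1,1).

Computing H_k = (kernel of ∂_k) / (image of ∂_{k+1}):

  H_0: rank C_0 − rank ∂_1 = 4 − 3 = 1, and the invariant factors of ∂_1 are all 1, so H_0 ≅ Z.
  H_1: rank ker ∂_1 − rank ∂_2 = (6 − 3) − 3 = 0, and the invariant factors of ∂_2 are all 1, so H_1 ≅ 0.
  H_2: rank ker ∂_2 − rank ∂_3 = (4 − 3) − 0 = 1, and there is no ∂_3, so H_2 ≅ Z.

H_0 ≅ Z,  H_1 = 0,  H_2 ≅ Z.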